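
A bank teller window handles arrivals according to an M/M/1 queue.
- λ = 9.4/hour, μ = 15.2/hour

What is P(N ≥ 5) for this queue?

ρ = λ/μ = 9.4/15.2 = 0.61842
P(N ≥ n) = ρⁿ
P(N ≥ 5) = 0.61842^5
P(N ≥ 5) = 0.09045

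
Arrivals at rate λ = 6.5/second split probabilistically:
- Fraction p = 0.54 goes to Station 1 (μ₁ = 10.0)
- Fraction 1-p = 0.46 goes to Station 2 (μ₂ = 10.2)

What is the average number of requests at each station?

Effective rates: λ₁ = 6.5×0.54 = 3.51, λ₂ = 6.5×0.46 = 2.99
Station 1: ρ₁ = 3.51/10.0 = 0.3510, L₁ = ρ₁/(1-ρ₁) = 0.3510/(1-0.3510) = 0.5408
Station 2: ρ₂ = 2.99/10.2 = 0.29314, L₂ = ρ₂/(1-ρ₂) = 0.29314/(1-0.29314) = 0.4147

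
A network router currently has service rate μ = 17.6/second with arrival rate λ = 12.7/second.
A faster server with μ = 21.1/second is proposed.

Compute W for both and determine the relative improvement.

System 1: ρ₁ = 12.7/17.6 = 0.7216, W₁ = 1/(17.6-12.7) = 0.20408
System 2: ρ₂ = 12.7/21.1 = 0.6019, W₂ = 1/(21.1-12.7) = 0.11905
Improvement: (W₁-W₂)/W₁ = (0.20408-0.11905)/0.20408 = 41.67%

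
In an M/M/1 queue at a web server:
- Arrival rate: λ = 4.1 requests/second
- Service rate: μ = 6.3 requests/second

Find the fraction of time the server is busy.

Server utilization: ρ = λ/μ
ρ = 4.1/6.3 = 0.6508
The server is busy 65.08% of the time.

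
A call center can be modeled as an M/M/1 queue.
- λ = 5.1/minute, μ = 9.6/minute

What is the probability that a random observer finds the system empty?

ρ = λ/μ = 5.1/9.6 = 0.5312
P(0) = 1 - ρ = 1 - 0.5312 = 0.4688
The server is idle 46.88% of the time.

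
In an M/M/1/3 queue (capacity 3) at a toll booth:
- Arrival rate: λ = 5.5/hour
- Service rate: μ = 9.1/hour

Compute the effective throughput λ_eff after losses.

ρ = λ/μ = 5.5/9.1 = 0.6044
P₀ = (1-ρ)/(1-ρ^(K+1)) = (1-0.6044)/(1-0.6044^4) = 0.3956/0.8666 = 0.4565
P_K = P₀×ρ^K = 0.4565 × 0.6044^3 = 0.4565 × 0.2208 = 0.1008
λ_eff = λ(1-P_K) = 5.5 × (1 - 0.1008) = 5.5 × 0.8992 = 4.9456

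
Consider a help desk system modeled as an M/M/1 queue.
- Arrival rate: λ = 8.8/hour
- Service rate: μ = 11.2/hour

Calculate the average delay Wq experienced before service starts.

First, compute utilization: ρ = λ/μ = 8.8/11.2 = 0.7857
For M/M/1: Wq = λ/(μ(μ-λ))
Wq = 8.8/(11.2 × (11.2-8.8))
Wq = 8.8/(11.2 × 2.40)
Wq = 0.3274 hours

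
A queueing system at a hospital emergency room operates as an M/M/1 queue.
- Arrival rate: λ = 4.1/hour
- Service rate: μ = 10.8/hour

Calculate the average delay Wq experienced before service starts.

First, compute utilization: ρ = λ/μ = 4.1/10.8 = 0.3796
For M/M/1: Wq = λ/(μ(μ-λ))
Wq = 4.1/(10.8 × (10.8-4.1))
Wq = 4.1/(10.8 × 6.70)
Wq = 0.05666 hours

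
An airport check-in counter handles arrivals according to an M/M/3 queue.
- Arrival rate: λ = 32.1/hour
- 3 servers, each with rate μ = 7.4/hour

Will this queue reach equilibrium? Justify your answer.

Stability requires ρ = λ/(cμ) < 1
ρ = 32.1/(3 × 7.4) = 32.1/22.20 = 1.4459
Since 1.4459 ≥ 1, the system is UNSTABLE.
Need c > λ/μ = 32.1/7.4 = 4.34.
Minimum servers needed: c = 5.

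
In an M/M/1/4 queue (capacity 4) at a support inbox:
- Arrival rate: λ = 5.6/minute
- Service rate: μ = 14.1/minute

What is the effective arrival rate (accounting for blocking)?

ρ = λ/μ = 5.6/14.1 = 0.39716
P₀ = (1-ρ)/(1-ρ^(K+1)) = (1-0.39716)/(1-0.39716^5) = 0.60284/0.99012 = 0.6089
P_K = P₀×ρ^K = 0.6089 × 0.39716^4 = 0.6089 × 0.02488 = 0.01515
λ_eff = λ(1-P_K) = 5.6 × (1 - 0.01515) = 5.6 × 0.98485 = 5.5152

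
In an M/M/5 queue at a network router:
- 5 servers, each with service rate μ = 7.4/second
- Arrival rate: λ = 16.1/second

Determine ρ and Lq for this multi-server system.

Traffic intensity: ρ = λ/(cμ) = 16.1/(5×7.4) = 0.4351
Since ρ = 0.4351 < 1, system is stable.
Offered load a = λ/μ = cρ = 16.1/7.4 = 2.1757
P₀ = [ Σₙ₌₀^4 aⁿ/n! + a^5/(5!(1-ρ)) ]⁻¹
Σ = a^0/0! + a^1/1! + a^2/2! + a^3/3! + a^4/4! = 1.00000 + 2.17568 + 2.36678 + 1.71645 + 0.933610 = 8.1925
a^5/(5!(1-ρ)) = 48.7496/(120 × 0.56486) = 0.7192
P₀ = 1/(8.1925 + 0.7192) = 0.1122
Lq = P₀·a^5·ρ / (5!(1-ρ)²) = 0.11221 × 48.7496 × 0.43514 / (120 × 0.31907) = 0.06217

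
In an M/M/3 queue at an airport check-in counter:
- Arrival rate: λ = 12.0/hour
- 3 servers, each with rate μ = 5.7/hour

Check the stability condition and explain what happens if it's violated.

Stability requires ρ = λ/(cμ) < 1
ρ = 12.0/(3 × 5.7) = 12.0/17.10 = 0.7018
Since 0.7018 < 1, the system is STABLE.
The servers are busy 70.18% of the time.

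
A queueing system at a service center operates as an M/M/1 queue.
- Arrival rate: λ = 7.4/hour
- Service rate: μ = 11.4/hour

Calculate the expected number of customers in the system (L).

ρ = λ/μ = 7.4/11.4 = 0.6491
For M/M/1: L = λ/(μ-λ)
L = 7.4/(11.4-7.4) = 7.4/4.00
L = 1.8500 customers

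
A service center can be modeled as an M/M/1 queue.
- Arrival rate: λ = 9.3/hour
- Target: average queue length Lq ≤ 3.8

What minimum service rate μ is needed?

For M/M/1: Lq = λ²/(μ(μ-λ))
Need Lq ≤ 3.8, i.e. μ(μ-λ) ≥ λ²/3.8
μ² - 9.3μ - 86.49/3.8 ≥ 0  →  μ² - 9.3μ - 22.76053 ≥ 0
Quadratic formula (positive root): μ = [λ + √(λ² + 4×22.76053)]/2
Discriminant: 86.49 + 4×22.76053 = 177.5321, √177.5321 = 13.32412
μ ≥ (9.3 + 13.32412)/2 = 11.3121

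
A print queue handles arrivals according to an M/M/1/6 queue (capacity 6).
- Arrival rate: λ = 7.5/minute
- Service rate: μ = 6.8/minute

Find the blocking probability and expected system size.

ρ = λ/μ = 7.5/6.8 = 1.10294
P₀ = (1-ρ)/(1-ρ^(K+1)) = (1-1.10294)/(1-1.10294^7) = -0.10294/-0.98547 = 0.1045
P_K = P₀×ρ^K = 0.10446 × 1.10294^6 = 0.10446 × 1.8002 = 0.1880
Blocking probability P_6 = 0.1880 (18.80%)
L = ρ[1 - (K+1)ρ^K + Kρ^(K+1)] / [(1-ρ)(1-ρ^(K+1))]
L = 1.10294 × (1 - 7×1.800161 + 6×1.985469) / ((1 - 1.10294) × (1 - 1.985469)) = 3.3888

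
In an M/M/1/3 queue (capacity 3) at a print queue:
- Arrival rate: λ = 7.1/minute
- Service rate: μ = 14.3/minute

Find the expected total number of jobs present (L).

ρ = λ/μ = 7.1/14.3 = 0.4965
P₀ = (1-ρ)/(1-ρ^(K+1)) = (1-0.4965)/(1-0.4965^4) = 0.5035/0.9392 = 0.5361
P_K = P₀×ρ^K = 0.53608 × 0.4965^3 = 0.53608 × 0.12239 = 0.06561
L = ρ[1 - (K+1)ρ^K + Kρ^(K+1)] / [(1-ρ)(1-ρ^(K+1))]
L = 0.4965 × (1 - 4×0.1224 + 3×0.06077) / ((1 - 0.4965) × (1 - 0.06077)) = 0.7273 jobs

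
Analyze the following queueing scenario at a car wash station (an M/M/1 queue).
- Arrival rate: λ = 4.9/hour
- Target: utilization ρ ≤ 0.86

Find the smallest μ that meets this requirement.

ρ = λ/μ, so μ = λ/ρ
μ ≥ 4.9/0.86 = 5.6977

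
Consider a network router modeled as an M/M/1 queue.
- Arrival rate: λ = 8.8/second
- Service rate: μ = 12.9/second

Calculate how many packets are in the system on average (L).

ρ = λ/μ = 8.8/12.9 = 0.6822
For M/M/1: L = λ/(μ-λ)
L = 8.8/(12.9-8.8) = 8.8/4.10
L = 2.1463 packets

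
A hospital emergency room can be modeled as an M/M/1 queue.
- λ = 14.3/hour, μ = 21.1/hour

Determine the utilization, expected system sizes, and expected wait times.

Step 1: ρ = λ/μ = 14.3/21.1 = 0.6777
Step 2: L = λ/(μ-λ) = 14.3/6.80 = 2.1029
Step 3: Lq = λ²/(μ(μ-λ)) = 204.49/(21.1×6.80) = 1.4252
Step 4: W = 1/(μ-λ) = 1/6.80 = 0.147059
Step 5: Wq = λ/(μ(μ-λ)) = 14.3/(21.1×6.80) = 0.09967
Step 6: P(0) = 1-ρ = 0.3223
Verify: L = λW = 14.3×0.147059 = 2.1029 ✔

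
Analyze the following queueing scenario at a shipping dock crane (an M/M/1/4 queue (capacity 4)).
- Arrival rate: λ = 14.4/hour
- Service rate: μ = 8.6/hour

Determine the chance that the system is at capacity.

ρ = λ/μ = 14.4/8.6 = 1.67442
P₀ = (1-ρ)/(1-ρ^(K+1)) = (1-1.67442)/(1-1.67442^5) = -0.6744/-12.1620 = 0.05545
P_K = P₀×ρ^K = 0.05545 × 1.67442^4 = 0.05545 × 7.8606 = 0.4359
Blocking probability = 43.59%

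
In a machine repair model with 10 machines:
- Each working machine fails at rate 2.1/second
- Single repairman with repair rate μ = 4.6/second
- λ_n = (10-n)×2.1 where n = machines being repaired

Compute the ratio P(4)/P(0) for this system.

P(4)/P(0) = ∏_{i=0}^{4-1} λ_i/μ_{i+1}
= (10-0)×2.1/4.6 × (10-1)×2.1/4.6 × (10-2)×2.1/4.6 × (10-3)×2.1/4.6
= 218.9154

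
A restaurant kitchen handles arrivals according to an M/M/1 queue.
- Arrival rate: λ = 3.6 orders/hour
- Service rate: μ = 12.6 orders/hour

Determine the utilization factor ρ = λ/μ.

Server utilization: ρ = λ/μ
ρ = 3.6/12.6 = 0.2857
The server is busy 28.57% of the time.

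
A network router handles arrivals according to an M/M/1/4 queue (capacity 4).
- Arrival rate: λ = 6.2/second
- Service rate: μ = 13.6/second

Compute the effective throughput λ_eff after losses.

ρ = λ/μ = 6.2/13.6 = 0.45588
P₀ = (1-ρ)/(1-ρ^(K+1)) = (1-0.45588)/(1-0.45588^5) = 0.5441/0.9803 = 0.5550
P_K = P₀×ρ^K = 0.5550 × 0.45588^4 = 0.5550 × 0.04319 = 0.02397
λ_eff = λ(1-P_K) = 6.2 × (1 - 0.02397) = 6.2 × 0.97603 = 6.0514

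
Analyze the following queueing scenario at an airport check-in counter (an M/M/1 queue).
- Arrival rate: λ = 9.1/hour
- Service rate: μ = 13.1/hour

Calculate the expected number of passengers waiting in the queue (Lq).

ρ = λ/μ = 9.1/13.1 = 0.6947
For M/M/1: Lq = λ²/(μ(μ-λ))
Lq = 82.81/(13.1 × 4.00)
Lq = 1.5803 passengers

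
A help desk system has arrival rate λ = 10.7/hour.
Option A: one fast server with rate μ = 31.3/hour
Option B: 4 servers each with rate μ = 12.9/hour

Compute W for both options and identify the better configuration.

Option A: single server μ = 31.3 (M/M/1)
  ρ_A = 10.7/31.3 = 0.3419
  W_A = 1/(μ-λ) = 1/(31.3-10.7) = 1/20.60 = 0.04854

Option B: 4 servers μ = 12.9 (M/M/4)
  ρ_B = λ/(cμ) = 10.7/(4×12.9) = 0.2074
  Offered load a = λ/μ = cρ = 10.7/12.9 = 0.8295
  P₀ = [ Σₙ₌₀^3 aⁿ/n! + a^4/(4!(1-ρ)) ]⁻¹
  Σ = a^0/0! + a^1/1! + a^2/2! + a^3/3! = 1.0000 + 0.8295 + 0.3440 + 0.09511 = 2.2686
  a^4/(4!(1-ρ)) = 0.4733/(24 × 0.7926) = 0.02488
  P₀ = 1/(2.2686 + 0.02488) = 0.4360
  Lq = P₀·a^4·ρ / (4!(1-ρ)²) = 0.4360 × 0.4733 × 0.2074 / (24 × 0.6283) = 0.002838
  Wq_B = Lq/λ = 0.0028383/10.7 = 0.00026526
  W_B = Wq_B + 1/μ = 0.00026526 + 0.077519 = 0.07778

Since W_A = 0.04854 < W_B = 0.07778, Option A (single fast server) has the shorter time in system.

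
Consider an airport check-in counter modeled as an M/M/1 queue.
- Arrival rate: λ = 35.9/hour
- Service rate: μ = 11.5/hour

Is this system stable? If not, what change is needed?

Stability requires ρ = λ/(cμ) < 1
ρ = 35.9/(1 × 11.5) = 35.9/11.50 = 3.1217
Since 3.1217 ≥ 1, the system is UNSTABLE.
Queue grows without bound. Need μ > λ = 35.9.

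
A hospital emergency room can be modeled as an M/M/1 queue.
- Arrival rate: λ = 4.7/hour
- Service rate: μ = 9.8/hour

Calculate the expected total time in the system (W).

First, compute utilization: ρ = λ/μ = 4.7/9.8 = 0.4796
For M/M/1: W = 1/(μ-λ)
W = 1/(9.8-4.7) = 1/5.10
W = 0.1961 hours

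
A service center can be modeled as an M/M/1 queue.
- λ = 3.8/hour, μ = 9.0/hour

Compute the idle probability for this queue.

ρ = λ/μ = 3.8/9.0 = 0.4222
P(0) = 1 - ρ = 1 - 0.4222 = 0.5778
The server is idle 57.78% of the time.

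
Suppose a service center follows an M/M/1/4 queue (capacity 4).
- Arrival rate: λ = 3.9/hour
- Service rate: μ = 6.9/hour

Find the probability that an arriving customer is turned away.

ρ = λ/μ = 3.9/6.9 = 0.5652
P₀ = (1-ρ)/(1-ρ^(K+1)) = (1-0.5652)/(1-0.5652^5) = 0.4348/0.9423 = 0.4614
P_K = P₀×ρ^K = 0.46141 × 0.5652^4 = 0.46141 × 0.10205 = 0.04709
Blocking probability = 4.71%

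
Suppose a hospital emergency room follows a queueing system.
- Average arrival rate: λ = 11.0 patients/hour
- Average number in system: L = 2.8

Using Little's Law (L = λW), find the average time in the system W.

Little's Law: L = λW, so W = L/λ
W = 2.8/11.0 = 0.2545 hours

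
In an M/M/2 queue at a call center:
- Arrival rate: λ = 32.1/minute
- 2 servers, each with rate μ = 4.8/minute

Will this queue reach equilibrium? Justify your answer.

Stability requires ρ = λ/(cμ) < 1
ρ = 32.1/(2 × 4.8) = 32.1/9.60 = 3.3438
Since 3.3438 ≥ 1, the system is UNSTABLE.
Need c > λ/μ = 32.1/4.8 = 6.69.
Minimum servers needed: c = 7.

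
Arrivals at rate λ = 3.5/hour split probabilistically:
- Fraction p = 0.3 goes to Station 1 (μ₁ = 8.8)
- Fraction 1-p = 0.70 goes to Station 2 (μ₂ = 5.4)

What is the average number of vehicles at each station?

Effective rates: λ₁ = 3.5×0.3 = 1.05, λ₂ = 3.5×0.70 = 2.45
Station 1: ρ₁ = 1.05/8.8 = 0.1193, L₁ = ρ₁/(1-ρ₁) = 0.1193/(1-0.1193) = 0.1355
Station 2: ρ₂ = 2.45/5.4 = 0.4537, L₂ = ρ₂/(1-ρ₂) = 0.4537/(1-0.4537) = 0.8305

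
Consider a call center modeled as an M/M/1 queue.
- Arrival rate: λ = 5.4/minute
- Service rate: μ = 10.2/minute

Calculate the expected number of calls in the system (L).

ρ = λ/μ = 5.4/10.2 = 0.5294
For M/M/1: L = λ/(μ-λ)
L = 5.4/(10.2-5.4) = 5.4/4.80
L = 1.1250 calls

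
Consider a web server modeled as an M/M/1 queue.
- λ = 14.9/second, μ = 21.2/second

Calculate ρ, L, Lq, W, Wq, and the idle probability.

Step 1: ρ = λ/μ = 14.9/21.2 = 0.7028
Step 2: L = λ/(μ-λ) = 14.9/6.30 = 2.3651
Step 3: Lq = λ²/(μ(μ-λ)) = 222.01/(21.2×6.30) = 1.6622
Step 4: W = 1/(μ-λ) = 1/6.30 = 0.15873
Step 5: Wq = λ/(μ(μ-λ)) = 14.9/(21.2×6.30) = 0.1116
Step 6: P(0) = 1-ρ = 0.2972
Verify: L = λW = 14.9×0.15873 = 2.3651 ✔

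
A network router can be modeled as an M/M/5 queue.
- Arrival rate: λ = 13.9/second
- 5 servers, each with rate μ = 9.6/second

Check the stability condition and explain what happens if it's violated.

Stability requires ρ = λ/(cμ) < 1
ρ = 13.9/(5 × 9.6) = 13.9/48.00 = 0.2896
Since 0.2896 < 1, the system is STABLE.
The servers are busy 28.96% of the time.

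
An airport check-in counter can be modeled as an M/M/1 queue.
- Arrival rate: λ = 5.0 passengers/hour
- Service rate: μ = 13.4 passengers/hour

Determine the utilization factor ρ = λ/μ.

Server utilization: ρ = λ/μ
ρ = 5.0/13.4 = 0.3731
The server is busy 37.31% of the time.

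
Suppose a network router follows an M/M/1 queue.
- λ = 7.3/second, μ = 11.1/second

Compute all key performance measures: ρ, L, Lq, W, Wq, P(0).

Step 1: ρ = λ/μ = 7.3/11.1 = 0.6577
Step 2: L = λ/(μ-λ) = 7.3/3.80 = 1.9211
Step 3: Lq = λ²/(μ(μ-λ)) = 53.29/(11.1×3.80) = 1.2634
Step 4: W = 1/(μ-λ) = 1/3.80 = 0.26316
Step 5: Wq = λ/(μ(μ-λ)) = 7.3/(11.1×3.80) = 0.1731
Step 6: P(0) = 1-ρ = 0.3423
Verify: L = λW = 7.3×0.26316 = 1.9211 ✔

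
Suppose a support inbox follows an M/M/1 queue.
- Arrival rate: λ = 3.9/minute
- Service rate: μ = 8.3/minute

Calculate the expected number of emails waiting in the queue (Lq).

ρ = λ/μ = 3.9/8.3 = 0.4699
For M/M/1: Lq = λ²/(μ(μ-λ))
Lq = 15.21/(8.3 × 4.40)
Lq = 0.4165 emails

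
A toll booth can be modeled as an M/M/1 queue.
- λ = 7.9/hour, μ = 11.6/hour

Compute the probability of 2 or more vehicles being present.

ρ = λ/μ = 7.9/11.6 = 0.6810
P(N ≥ n) = ρⁿ
P(N ≥ 2) = 0.6810^2
P(N ≥ 2) = 0.4638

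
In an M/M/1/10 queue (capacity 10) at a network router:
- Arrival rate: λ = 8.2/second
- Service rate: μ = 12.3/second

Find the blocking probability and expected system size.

ρ = λ/μ = 8.2/12.3 = 0.666667
P₀ = (1-ρ)/(1-ρ^(K+1)) = (1-0.666667)/(1-0.666667^11) = 0.3333/0.9884 = 0.3372
P_K = P₀×ρ^K = 0.33723 × 0.666667^10 = 0.33723 × 0.017342 = 0.005848
Blocking probability P_10 = 0.005848 (0.58%)
L = ρ[1 - (K+1)ρ^K + Kρ^(K+1)] / [(1-ρ)(1-ρ^(K+1))]
L = 0.666667 × (1 - 11×0.017342 + 10×0.011561) / ((1 - 0.666667) × (1 - 0.011561)) = 1.8713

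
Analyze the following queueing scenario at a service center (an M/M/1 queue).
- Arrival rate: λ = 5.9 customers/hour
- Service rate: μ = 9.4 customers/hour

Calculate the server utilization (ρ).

Server utilization: ρ = λ/μ
ρ = 5.9/9.4 = 0.6277
The server is busy 62.77% of the time.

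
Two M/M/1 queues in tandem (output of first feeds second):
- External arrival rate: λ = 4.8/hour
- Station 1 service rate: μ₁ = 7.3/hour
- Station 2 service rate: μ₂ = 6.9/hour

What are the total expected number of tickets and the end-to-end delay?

By Jackson's theorem, each station behaves as independent M/M/1.
Station 1: ρ₁ = 4.8/7.3 = 0.6575, L₁ = ρ₁/(1-ρ₁) = λ/(μ₁-λ) = 4.8/2.50 = 1.9200
Station 2: ρ₂ = 4.8/6.9 = 0.6957, L₂ = ρ₂/(1-ρ₂) = λ/(μ₂-λ) = 4.8/2.10 = 2.2857
Total: L = L₁ + L₂ = 1.9200 + 2.2857 = 4.2057
W = L/λ = 4.2057/4.8 = 0.8762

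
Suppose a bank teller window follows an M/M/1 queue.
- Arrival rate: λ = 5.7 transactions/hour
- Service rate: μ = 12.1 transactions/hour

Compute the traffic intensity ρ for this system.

Server utilization: ρ = λ/μ
ρ = 5.7/12.1 = 0.4711
The server is busy 47.11% of the time.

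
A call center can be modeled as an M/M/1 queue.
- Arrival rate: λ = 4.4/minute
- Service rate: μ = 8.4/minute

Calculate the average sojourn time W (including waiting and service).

First, compute utilization: ρ = λ/μ = 4.4/8.4 = 0.5238
For M/M/1: W = 1/(μ-λ)
W = 1/(8.4-4.4) = 1/4.00
W = 0.2500 minutes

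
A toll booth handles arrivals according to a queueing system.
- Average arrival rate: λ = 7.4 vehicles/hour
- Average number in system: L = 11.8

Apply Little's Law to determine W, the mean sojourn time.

Little's Law: L = λW, so W = L/λ
W = 11.8/7.4 = 1.5946 hours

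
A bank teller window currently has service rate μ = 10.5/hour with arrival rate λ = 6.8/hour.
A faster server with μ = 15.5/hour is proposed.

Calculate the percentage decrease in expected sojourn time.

System 1: ρ₁ = 6.8/10.5 = 0.6476, W₁ = 1/(10.5-6.8) = 0.27027
System 2: ρ₂ = 6.8/15.5 = 0.4387, W₂ = 1/(15.5-6.8) = 0.11494
Improvement: (W₁-W₂)/W₁ = (0.27027-0.11494)/0.27027 = 57.47%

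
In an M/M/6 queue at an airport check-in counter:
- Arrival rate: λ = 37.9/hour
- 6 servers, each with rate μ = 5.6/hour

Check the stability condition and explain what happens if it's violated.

Stability requires ρ = λ/(cμ) < 1
ρ = 37.9/(6 × 5.6) = 37.9/33.60 = 1.1280
Since 1.1280 ≥ 1, the system is UNSTABLE.
Need c > λ/μ = 37.9/5.6 = 6.77.
Minimum servers needed: c = 7.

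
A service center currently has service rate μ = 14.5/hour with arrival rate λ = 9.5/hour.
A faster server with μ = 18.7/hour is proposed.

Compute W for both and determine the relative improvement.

System 1: ρ₁ = 9.5/14.5 = 0.6552, W₁ = 1/(14.5-9.5) = 0.2000
System 2: ρ₂ = 9.5/18.7 = 0.5080, W₂ = 1/(18.7-9.5) = 0.1087
Improvement: (W₁-W₂)/W₁ = (0.2000-0.1087)/0.2000 = 45.65%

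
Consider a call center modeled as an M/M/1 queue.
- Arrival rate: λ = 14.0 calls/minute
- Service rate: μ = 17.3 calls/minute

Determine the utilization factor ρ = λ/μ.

Server utilization: ρ = λ/μ
ρ = 14.0/17.3 = 0.8092
The server is busy 80.92% of the time.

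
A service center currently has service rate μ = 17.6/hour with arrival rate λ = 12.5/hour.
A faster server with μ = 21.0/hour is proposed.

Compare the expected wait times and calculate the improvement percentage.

System 1: ρ₁ = 12.5/17.6 = 0.7102, W₁ = 1/(17.6-12.5) = 0.19608
System 2: ρ₂ = 12.5/21.0 = 0.5952, W₂ = 1/(21.0-12.5) = 0.11765
Improvement: (W₁-W₂)/W₁ = (0.19608-0.11765)/0.19608 = 40.00%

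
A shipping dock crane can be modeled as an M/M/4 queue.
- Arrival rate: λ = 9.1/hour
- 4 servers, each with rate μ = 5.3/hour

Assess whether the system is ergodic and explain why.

Stability requires ρ = λ/(cμ) < 1
ρ = 9.1/(4 × 5.3) = 9.1/21.20 = 0.4292
Since 0.4292 < 1, the system is STABLE.
The servers are busy 42.92% of the time.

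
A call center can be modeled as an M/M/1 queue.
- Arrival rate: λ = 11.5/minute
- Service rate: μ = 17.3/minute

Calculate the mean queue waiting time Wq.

First, compute utilization: ρ = λ/μ = 11.5/17.3 = 0.6647
For M/M/1: Wq = λ/(μ(μ-λ))
Wq = 11.5/(17.3 × (17.3-11.5))
Wq = 11.5/(17.3 × 5.80)
Wq = 0.1146 minutes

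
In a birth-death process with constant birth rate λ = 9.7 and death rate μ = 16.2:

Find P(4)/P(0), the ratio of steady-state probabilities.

For constant rates: P(n)/P(0) = (λ/μ)^n
P(4)/P(0) = (9.7/16.2)^4 = 0.59877^4 = 0.1285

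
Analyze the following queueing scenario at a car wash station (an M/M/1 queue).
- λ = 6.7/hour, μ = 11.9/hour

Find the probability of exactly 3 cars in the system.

ρ = λ/μ = 6.7/11.9 = 0.56303
P(n) = (1-ρ)ρⁿ
P(3) = (1-0.56303) × 0.56303^3
P(3) = 0.43697 × 0.17848
P(3) = 0.07799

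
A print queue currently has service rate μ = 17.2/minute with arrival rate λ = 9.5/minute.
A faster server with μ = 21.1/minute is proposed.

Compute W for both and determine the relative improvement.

System 1: ρ₁ = 9.5/17.2 = 0.5523, W₁ = 1/(17.2-9.5) = 0.12987
System 2: ρ₂ = 9.5/21.1 = 0.4502, W₂ = 1/(21.1-9.5) = 0.086207
Improvement: (W₁-W₂)/W₁ = (0.12987-0.086207)/0.12987 = 33.62%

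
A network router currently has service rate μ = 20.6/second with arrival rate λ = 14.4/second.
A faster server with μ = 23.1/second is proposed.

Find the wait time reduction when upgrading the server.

System 1: ρ₁ = 14.4/20.6 = 0.6990, W₁ = 1/(20.6-14.4) = 0.16129
System 2: ρ₂ = 14.4/23.1 = 0.6234, W₂ = 1/(23.1-14.4) = 0.11494
Improvement: (W₁-W₂)/W₁ = (0.16129-0.11494)/0.16129 = 28.74%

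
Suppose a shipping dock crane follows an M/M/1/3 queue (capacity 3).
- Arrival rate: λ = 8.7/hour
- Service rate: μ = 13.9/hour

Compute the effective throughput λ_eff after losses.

ρ = λ/μ = 8.7/13.9 = 0.6259
P₀ = (1-ρ)/(1-ρ^(K+1)) = (1-0.6259)/(1-0.6259^4) = 0.3741/0.8465 = 0.4419
P_K = P₀×ρ^K = 0.4419 × 0.6259^3 = 0.4419 × 0.2452 = 0.1084
λ_eff = λ(1-P_K) = 8.7 × (1 - 0.10836) = 8.7 × 0.89164 = 7.7573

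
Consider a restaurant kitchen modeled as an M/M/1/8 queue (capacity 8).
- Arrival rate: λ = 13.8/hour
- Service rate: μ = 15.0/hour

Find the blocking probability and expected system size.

ρ = λ/μ = 13.8/15.0 = 0.9200
P₀ = (1-ρ)/(1-ρ^(K+1)) = (1-0.9200)/(1-0.9200^9) = 0.08000/0.5278 = 0.1516
P_K = P₀×ρ^K = 0.15156 × 0.9200^8 = 0.15156 × 0.51322 = 0.07778
Blocking probability P_8 = 0.07778 (7.78%)
L = ρ[1 - (K+1)ρ^K + Kρ^(K+1)] / [(1-ρ)(1-ρ^(K+1))]
L = 0.9200 × (1 - 9×0.5132189 + 8×0.4721614) / ((1 - 0.9200) × (1 - 0.4721614)) = 3.4493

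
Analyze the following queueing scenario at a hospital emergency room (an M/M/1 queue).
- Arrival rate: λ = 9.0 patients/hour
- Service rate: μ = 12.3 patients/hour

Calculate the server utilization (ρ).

Server utilization: ρ = λ/μ
ρ = 9.0/12.3 = 0.7317
The server is busy 73.17% of the time.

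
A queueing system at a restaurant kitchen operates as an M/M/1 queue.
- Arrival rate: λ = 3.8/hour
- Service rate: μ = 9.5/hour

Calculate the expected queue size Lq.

ρ = λ/μ = 3.8/9.5 = 0.4000
For M/M/1: Lq = λ²/(μ(μ-λ))
Lq = 14.44/(9.5 × 5.70)
Lq = 0.2667 orders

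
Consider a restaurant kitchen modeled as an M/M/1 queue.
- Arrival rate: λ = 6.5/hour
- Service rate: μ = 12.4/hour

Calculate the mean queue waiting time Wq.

First, compute utilization: ρ = λ/μ = 6.5/12.4 = 0.5242
For M/M/1: Wq = λ/(μ(μ-λ))
Wq = 6.5/(12.4 × (12.4-6.5))
Wq = 6.5/(12.4 × 5.90)
Wq = 0.08885 hours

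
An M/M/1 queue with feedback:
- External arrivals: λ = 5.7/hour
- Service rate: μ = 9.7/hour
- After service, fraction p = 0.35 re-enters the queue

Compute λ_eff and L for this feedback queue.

Effective arrival rate: λ_eff = λ/(1-p) = 5.7/(1-0.35) = 5.7/0.65 = 8.769231
ρ = λ_eff/μ = 8.769231/9.7 = 0.9040444
L = ρ/(1-ρ) = 0.9040444/(1-0.9040444) = 9.4215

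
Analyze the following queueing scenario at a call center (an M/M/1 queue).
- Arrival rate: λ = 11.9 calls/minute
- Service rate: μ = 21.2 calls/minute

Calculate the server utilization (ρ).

Server utilization: ρ = λ/μ
ρ = 11.9/21.2 = 0.5613
The server is busy 56.13% of the time.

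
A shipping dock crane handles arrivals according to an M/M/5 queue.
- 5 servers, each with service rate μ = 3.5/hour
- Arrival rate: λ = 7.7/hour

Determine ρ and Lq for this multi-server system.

Traffic intensity: ρ = λ/(cμ) = 7.7/(5×3.5) = 0.4400
Since ρ = 0.4400 < 1, system is stable.
Offered load a = λ/μ = cρ = 7.7/3.5 = 2.2000
P₀ = [ Σₙ₌₀^4 aⁿ/n! + a^5/(5!(1-ρ)) ]⁻¹
Σ = a^0/0! + a^1/1! + a^2/2! + a^3/3! + a^4/4! = 1.00000 + 2.20000 + 2.42000 + 1.77467 + 0.976067 = 8.3707
a^5/(5!(1-ρ)) = 51.5363/(120 × 0.5600) = 0.7669
P₀ = 1/(8.3707 + 0.7669) = 0.1094
Lq = P₀·a^5·ρ / (5!(1-ρ)²) = 0.109437 × 51.5363 × 0.440000 / (120 × 0.313600) = 0.06594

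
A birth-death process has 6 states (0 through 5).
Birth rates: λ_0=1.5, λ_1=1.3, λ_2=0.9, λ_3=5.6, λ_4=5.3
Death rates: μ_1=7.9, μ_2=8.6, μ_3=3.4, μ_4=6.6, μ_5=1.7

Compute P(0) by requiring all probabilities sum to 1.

Ratios P(n)/P(0) = (λ₀···λₙ₋₁)/(μ₁···μₙ):
P(1)/P(0) = (1.5)/(7.9) = 0.1899
P(2)/P(0) = (1.5×1.3)/(7.9×8.6) = 0.02870
P(3)/P(0) = (1.5×1.3×0.9)/(7.9×8.6×3.4) = 0.007598
P(4)/P(0) = (1.5×1.3×0.9×5.6)/(7.9×8.6×3.4×6.6) = 0.006446
P(5)/P(0) = (1.5×1.3×0.9×5.6×5.3)/(7.9×8.6×3.4×6.6×1.7) = 0.02010

Normalization: ∑ P(n) = 1
P(0) × (1.0000 + 0.1899 + 0.02870 + 0.007598 + 0.006446 + 0.02010) = 1
P(0) × 1.2527 = 1
P(0) = 1/1.2527 = 0.7983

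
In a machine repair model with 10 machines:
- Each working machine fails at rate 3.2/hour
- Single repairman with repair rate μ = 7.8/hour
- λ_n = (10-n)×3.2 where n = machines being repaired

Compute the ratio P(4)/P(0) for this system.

P(4)/P(0) = ∏_{i=0}^{4-1} λ_i/μ_{i+1}
= (10-0)×3.2/7.8 × (10-1)×3.2/7.8 × (10-2)×3.2/7.8 × (10-3)×3.2/7.8
= 142.7750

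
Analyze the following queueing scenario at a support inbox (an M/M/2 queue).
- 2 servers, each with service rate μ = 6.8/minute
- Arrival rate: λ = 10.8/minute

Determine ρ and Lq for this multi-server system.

Traffic intensity: ρ = λ/(cμ) = 10.8/(2×6.8) = 0.7941
Since ρ = 0.7941 < 1, system is stable.
Offered load a = λ/μ = cρ = 10.8/6.8 = 1.5882
P₀ = [ Σₙ₌₀^1 aⁿ/n! + a^2/(2!(1-ρ)) ]⁻¹
Σ = a^0/0! + a^1/1! = 1.0000 + 1.5882 = 2.5882
a^2/(2!(1-ρ)) = 2.5225/(2 × 0.20588) = 6.1261
P₀ = 1/(2.5882 + 6.1261) = 0.1148
Lq = P₀·a^2·ρ / (2!(1-ρ)²) = 0.114754 × 2.52249 × 0.794118 / (2 × 0.0423875) = 2.7115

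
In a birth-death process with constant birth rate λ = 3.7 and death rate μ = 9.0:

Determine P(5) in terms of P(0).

For constant rates: P(n)/P(0) = (λ/μ)^n
P(5)/P(0) = (3.7/9.0)^5 = 0.4111^5 = 0.01174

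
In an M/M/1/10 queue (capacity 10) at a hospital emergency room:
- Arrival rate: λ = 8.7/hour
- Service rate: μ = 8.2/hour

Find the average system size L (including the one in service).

ρ = λ/μ = 8.7/8.2 = 1.060976
P₀ = (1-ρ)/(1-ρ^(K+1)) = (1-1.060976)/(1-1.060976^11) = -0.060976/-0.91761 = 0.06645
P_K = P₀×ρ^K = 0.06645 × 1.060976^10 = 0.06645 × 1.8074 = 0.1201
L = ρ[1 - (K+1)ρ^K + Kρ^(K+1)] / [(1-ρ)(1-ρ^(K+1))]
L = 1.060976 × (1 - 11×1.8074055 + 10×1.9176139) / ((1 - 1.060976) × (1 - 1.9176139)) = 5.5877 patients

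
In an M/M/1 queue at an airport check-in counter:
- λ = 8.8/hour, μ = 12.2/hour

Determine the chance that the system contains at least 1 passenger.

ρ = λ/μ = 8.8/12.2 = 0.7213
P(N ≥ n) = ρⁿ
P(N ≥ 1) = 0.7213^1
P(N ≥ 1) = 0.7213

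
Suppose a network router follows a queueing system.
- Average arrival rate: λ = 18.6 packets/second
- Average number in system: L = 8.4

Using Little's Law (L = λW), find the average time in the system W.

Little's Law: L = λW, so W = L/λ
W = 8.4/18.6 = 0.4516 seconds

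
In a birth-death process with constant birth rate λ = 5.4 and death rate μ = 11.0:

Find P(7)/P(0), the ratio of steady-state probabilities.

For constant rates: P(n)/P(0) = (λ/μ)^n
P(7)/P(0) = (5.4/11.0)^7 = 0.49091^7 = 0.006871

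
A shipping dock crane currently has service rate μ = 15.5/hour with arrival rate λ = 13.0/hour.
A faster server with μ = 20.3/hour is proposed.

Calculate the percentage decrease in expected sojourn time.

System 1: ρ₁ = 13.0/15.5 = 0.8387, W₁ = 1/(15.5-13.0) = 0.4000
System 2: ρ₂ = 13.0/20.3 = 0.6404, W₂ = 1/(20.3-13.0) = 0.1370
Improvement: (W₁-W₂)/W₁ = (0.4000-0.1370)/0.4000 = 65.75%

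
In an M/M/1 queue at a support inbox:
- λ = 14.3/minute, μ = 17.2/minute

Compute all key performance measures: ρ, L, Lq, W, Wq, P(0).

Step 1: ρ = λ/μ = 14.3/17.2 = 0.8314
Step 2: L = λ/(μ-λ) = 14.3/2.90 = 4.9310
Step 3: Lq = λ²/(μ(μ-λ)) = 204.49/(17.2×2.90) = 4.0996
Step 4: W = 1/(μ-λ) = 1/2.90 = 0.344828
Step 5: Wq = λ/(μ(μ-λ)) = 14.3/(17.2×2.90) = 0.2867
Step 6: P(0) = 1-ρ = 0.1686
Verify: L = λW = 14.3×0.344828 = 4.9310 ✔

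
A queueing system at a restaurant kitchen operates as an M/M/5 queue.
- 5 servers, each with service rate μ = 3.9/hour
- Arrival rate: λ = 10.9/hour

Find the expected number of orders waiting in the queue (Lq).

Traffic intensity: ρ = λ/(cμ) = 10.9/(5×3.9) = 0.5590
Since ρ = 0.5590 < 1, system is stable.
Offered load a = λ/μ = cρ = 10.9/3.9 = 2.7949
P₀ = [ Σₙ₌₀^4 aⁿ/n! + a^5/(5!(1-ρ)) ]⁻¹
Σ = a^0/0! + a^1/1! + a^2/2! + a^3/3! + a^4/4! = 1.00000 + 2.79487 + 3.90565 + 3.63860 + 2.54236 = 13.8815
a^5/(5!(1-ρ)) = 170.5334/(120 × 0.44103) = 3.2223
P₀ = 1/(13.8815 + 3.2223) = 0.05847
Lq = P₀·a^5·ρ / (5!(1-ρ)²) = 0.05847 × 170.5334 × 0.5590 / (120 × 0.1945) = 0.2388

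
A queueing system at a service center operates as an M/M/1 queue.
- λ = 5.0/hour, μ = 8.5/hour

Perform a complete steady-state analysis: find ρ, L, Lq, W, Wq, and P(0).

Step 1: ρ = λ/μ = 5.0/8.5 = 0.5882
Step 2: L = λ/(μ-λ) = 5.0/3.50 = 1.4286
Step 3: Lq = λ²/(μ(μ-λ)) = 25.00/(8.5×3.50) = 0.8403
Step 4: W = 1/(μ-λ) = 1/3.50 = 0.285714
Step 5: Wq = λ/(μ(μ-λ)) = 5.0/(8.5×3.50) = 0.1681
Step 6: P(0) = 1-ρ = 0.4118
Verify: L = λW = 5.0×0.285714 = 1.4286 ✔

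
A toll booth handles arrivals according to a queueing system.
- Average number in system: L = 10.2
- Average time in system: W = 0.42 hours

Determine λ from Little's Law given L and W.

Little's Law: L = λW, so λ = L/W
λ = 10.2/0.42 = 24.2857 vehicles/hour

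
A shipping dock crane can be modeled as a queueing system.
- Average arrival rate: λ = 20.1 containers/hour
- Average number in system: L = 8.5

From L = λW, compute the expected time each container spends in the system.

Little's Law: L = λW, so W = L/λ
W = 8.5/20.1 = 0.4229 hours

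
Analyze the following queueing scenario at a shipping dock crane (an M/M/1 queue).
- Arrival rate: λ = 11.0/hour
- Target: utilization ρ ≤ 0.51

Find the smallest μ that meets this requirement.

ρ = λ/μ, so μ = λ/ρ
μ ≥ 11.0/0.51 = 21.5686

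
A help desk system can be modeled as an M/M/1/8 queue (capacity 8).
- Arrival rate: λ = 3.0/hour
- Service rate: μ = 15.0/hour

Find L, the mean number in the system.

ρ = λ/μ = 3.0/15.0 = 0.2000
P₀ = (1-ρ)/(1-ρ^(K+1)) = (1-0.2000)/(1-0.2000^9) = 0.8000/1.0000 = 0.8000
P_K = P₀×ρ^K = 0.8000 × 0.2000^8 = 0.8000 × 0.000002560 = 0.000002048
L = ρ[1 - (K+1)ρ^K + Kρ^(K+1)] / [(1-ρ)(1-ρ^(K+1))]
L = 0.2000 × (1 - 9×0.000002560 + 8×5.120e-07) / ((1 - 0.2000) × (1 - 5.120e-07)) = 0.2500 tickets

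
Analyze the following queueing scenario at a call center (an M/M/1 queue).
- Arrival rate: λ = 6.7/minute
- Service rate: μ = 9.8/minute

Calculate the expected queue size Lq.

ρ = λ/μ = 6.7/9.8 = 0.6837
For M/M/1: Lq = λ²/(μ(μ-λ))
Lq = 44.89/(9.8 × 3.10)
Lq = 1.4776 calls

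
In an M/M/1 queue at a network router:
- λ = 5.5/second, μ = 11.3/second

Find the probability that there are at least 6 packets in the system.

ρ = λ/μ = 5.5/11.3 = 0.48673
P(N ≥ n) = ρⁿ
P(N ≥ 6) = 0.48673^6
P(N ≥ 6) = 0.01330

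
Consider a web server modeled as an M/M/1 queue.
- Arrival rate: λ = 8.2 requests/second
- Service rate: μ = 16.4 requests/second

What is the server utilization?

Server utilization: ρ = λ/μ
ρ = 8.2/16.4 = 0.5000
The server is busy 50.00% of the time.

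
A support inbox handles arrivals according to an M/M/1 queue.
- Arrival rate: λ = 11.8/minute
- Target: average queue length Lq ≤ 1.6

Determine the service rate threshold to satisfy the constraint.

For M/M/1: Lq = λ²/(μ(μ-λ))
Need Lq ≤ 1.6, i.e. μ(μ-λ) ≥ λ²/1.6
μ² - 11.8μ - 139.24/1.6 ≥ 0  →  μ² - 11.8μ - 87.0250 ≥ 0
Quadratic formula (positive root): μ = [λ + √(λ² + 4×87.0250)]/2
Discriminant: 139.24 + 4×87.0250 = 487.3400, √487.3400 = 22.0758
μ ≥ (11.8 + 22.0758)/2 = 16.9379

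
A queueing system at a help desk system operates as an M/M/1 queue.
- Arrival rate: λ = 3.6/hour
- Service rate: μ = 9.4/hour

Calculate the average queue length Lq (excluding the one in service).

ρ = λ/μ = 3.6/9.4 = 0.3830
For M/M/1: Lq = λ²/(μ(μ-λ))
Lq = 12.96/(9.4 × 5.80)
Lq = 0.2377 tickets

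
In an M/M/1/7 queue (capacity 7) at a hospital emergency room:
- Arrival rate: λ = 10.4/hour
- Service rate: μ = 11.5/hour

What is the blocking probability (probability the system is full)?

ρ = λ/μ = 10.4/11.5 = 0.90435
P₀ = (1-ρ)/(1-ρ^(K+1)) = (1-0.90435)/(1-0.90435^8) = 0.09565/0.5526 = 0.1731
P_K = P₀×ρ^K = 0.1731 × 0.90435^7 = 0.1731 × 0.4947 = 0.08563
Blocking probability = 8.56%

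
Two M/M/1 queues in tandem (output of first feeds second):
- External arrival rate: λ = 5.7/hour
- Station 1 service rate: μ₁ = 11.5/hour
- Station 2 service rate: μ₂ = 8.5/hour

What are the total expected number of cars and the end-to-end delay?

By Jackson's theorem, each station behaves as independent M/M/1.
Station 1: ρ₁ = 5.7/11.5 = 0.4957, L₁ = ρ₁/(1-ρ₁) = λ/(μ₁-λ) = 5.7/5.80 = 0.9828
Station 2: ρ₂ = 5.7/8.5 = 0.6706, L₂ = ρ₂/(1-ρ₂) = λ/(μ₂-λ) = 5.7/2.80 = 2.0357
Total: L = L₁ + L₂ = 0.9828 + 2.0357 = 3.0185
W = L/λ = 3.0185/5.7 = 0.5296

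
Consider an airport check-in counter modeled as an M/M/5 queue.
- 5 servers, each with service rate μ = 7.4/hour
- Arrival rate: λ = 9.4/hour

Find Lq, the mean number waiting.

Traffic intensity: ρ = λ/(cμ) = 9.4/(5×7.4) = 0.2541
Since ρ = 0.2541 < 1, system is stable.
Offered load a = λ/μ = cρ = 9.4/7.4 = 1.2703
P₀ = [ Σₙ₌₀^4 aⁿ/n! + a^5/(5!(1-ρ)) ]⁻¹
Σ = a^0/0! + a^1/1! + a^2/2! + a^3/3! + a^4/4! = 1.0000 + 1.2703 + 0.8068 + 0.3416 + 0.1085 = 3.5272
a^5/(5!(1-ρ)) = 3.3074/(120 × 0.7459) = 0.03695
P₀ = 1/(3.5272 + 0.03695) = 0.2806
Lq = P₀·a^5·ρ / (5!(1-ρ)²) = 0.28057 × 3.3074 × 0.25405 / (120 × 0.55644) = 0.003531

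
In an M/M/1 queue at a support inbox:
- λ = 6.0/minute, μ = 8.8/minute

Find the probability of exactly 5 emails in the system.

ρ = λ/μ = 6.0/8.8 = 0.6818
P(n) = (1-ρ)ρⁿ
P(5) = (1-0.6818) × 0.6818^5
P(5) = 0.31820 × 0.14733
P(5) = 0.04688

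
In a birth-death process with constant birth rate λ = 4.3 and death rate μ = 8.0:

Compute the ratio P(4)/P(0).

For constant rates: P(n)/P(0) = (λ/μ)^n
P(4)/P(0) = (4.3/8.0)^4 = 0.5375^4 = 0.08347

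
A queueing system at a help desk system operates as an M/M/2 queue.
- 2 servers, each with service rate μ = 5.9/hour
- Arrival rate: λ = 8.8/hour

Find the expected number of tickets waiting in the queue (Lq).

Traffic intensity: ρ = λ/(cμ) = 8.8/(2×5.9) = 0.7458
Since ρ = 0.7458 < 1, system is stable.
Offered load a = λ/μ = cρ = 8.8/5.9 = 1.4915
P₀ = [ Σₙ₌₀^1 aⁿ/n! + a^2/(2!(1-ρ)) ]⁻¹
Σ = a^0/0! + a^1/1! = 1.0000 + 1.4915 = 2.4915
a^2/(2!(1-ρ)) = 2.22465/(2 × 0.254237) = 4.3751
P₀ = 1/(2.4915 + 4.3751) = 0.1456
Lq = P₀·a^2·ρ / (2!(1-ρ)²) = 0.145631 × 2.22465 × 0.745763 / (2 × 0.0646366) = 1.8690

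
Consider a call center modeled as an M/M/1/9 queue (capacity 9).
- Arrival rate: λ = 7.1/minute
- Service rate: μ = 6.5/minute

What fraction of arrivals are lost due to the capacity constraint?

ρ = λ/μ = 7.1/6.5 = 1.0923
P₀ = (1-ρ)/(1-ρ^(K+1)) = (1-1.0923)/(1-1.0923^10) = -0.09230/-1.4178 = 0.06510
P_K = P₀×ρ^K = 0.06510 × 1.0923^9 = 0.06510 × 2.2135 = 0.1441
Blocking probability = 14.41%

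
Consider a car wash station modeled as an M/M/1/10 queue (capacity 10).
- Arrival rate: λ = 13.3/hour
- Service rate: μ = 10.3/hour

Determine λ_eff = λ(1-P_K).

ρ = λ/μ = 13.3/10.3 = 1.29126
P₀ = (1-ρ)/(1-ρ^(K+1)) = (1-1.29126)/(1-1.29126^11) = -0.29126/-15.6399 = 0.01862
P_K = P₀×ρ^K = 0.018623 × 1.29126^10 = 0.018623 × 12.8866 = 0.2400
λ_eff = λ(1-P_K) = 13.3 × (1 - 0.239986) = 13.3 × 0.760014 = 10.1082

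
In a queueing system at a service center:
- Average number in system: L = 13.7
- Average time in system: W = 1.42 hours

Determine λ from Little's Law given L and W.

Little's Law: L = λW, so λ = L/W
λ = 13.7/1.42 = 9.6479 customers/hour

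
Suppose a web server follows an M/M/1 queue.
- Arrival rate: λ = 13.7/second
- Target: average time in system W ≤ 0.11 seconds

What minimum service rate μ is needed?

For M/M/1: W = 1/(μ-λ)
Need W ≤ 0.11, so 1/(μ-λ) ≤ 0.11
μ - λ ≥ 1/0.11 = 9.0909
μ ≥ 13.7 + 9.0909 = 22.7909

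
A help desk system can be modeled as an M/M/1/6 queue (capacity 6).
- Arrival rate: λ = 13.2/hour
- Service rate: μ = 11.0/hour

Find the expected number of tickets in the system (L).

ρ = λ/μ = 13.2/11.0 = 1.2000
P₀ = (1-ρ)/(1-ρ^(K+1)) = (1-1.2000)/(1-1.2000^7) = -0.2000/-2.5832 = 0.07742
P_K = P₀×ρ^K = 0.07742 × 1.2000^6 = 0.07742 × 2.9860 = 0.2312
L = ρ[1 - (K+1)ρ^K + Kρ^(K+1)] / [(1-ρ)(1-ρ^(K+1))]
L = 1.2000 × (1 - 7×2.9860 + 6×3.5832) / ((1 - 1.2000) × (1 - 3.5832)) = 3.7098 tickets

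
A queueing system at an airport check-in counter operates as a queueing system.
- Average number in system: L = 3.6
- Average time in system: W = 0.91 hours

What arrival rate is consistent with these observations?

Little's Law: L = λW, so λ = L/W
λ = 3.6/0.91 = 3.9560 passengers/hour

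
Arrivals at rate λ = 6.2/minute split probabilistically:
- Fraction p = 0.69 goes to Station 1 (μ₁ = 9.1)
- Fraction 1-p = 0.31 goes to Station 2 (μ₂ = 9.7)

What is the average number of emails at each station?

Effective rates: λ₁ = 6.2×0.69 = 4.278, λ₂ = 6.2×0.31 = 1.922
Station 1: ρ₁ = 4.278/9.1 = 0.47011, L₁ = ρ₁/(1-ρ₁) = 0.47011/(1-0.47011) = 0.8872
Station 2: ρ₂ = 1.922/9.7 = 0.19814, L₂ = ρ₂/(1-ρ₂) = 0.19814/(1-0.19814) = 0.2471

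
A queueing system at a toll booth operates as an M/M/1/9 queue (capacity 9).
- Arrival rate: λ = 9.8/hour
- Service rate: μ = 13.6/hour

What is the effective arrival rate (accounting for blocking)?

ρ = λ/μ = 9.8/13.6 = 0.72059
P₀ = (1-ρ)/(1-ρ^(K+1)) = (1-0.72059)/(1-0.72059^10) = 0.27941/0.96225 = 0.2904
P_K = P₀×ρ^K = 0.2904 × 0.72059^9 = 0.2904 × 0.05238 = 0.01521
λ_eff = λ(1-P_K) = 9.8 × (1 - 0.01521) = 9.8 × 0.98479 = 9.6509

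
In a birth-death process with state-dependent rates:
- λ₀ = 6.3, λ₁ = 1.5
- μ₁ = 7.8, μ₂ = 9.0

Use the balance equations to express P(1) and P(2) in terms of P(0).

Balance equations:
State 0: λ₀P₀ = μ₁P₁ → P₁ = (λ₀/μ₁)P₀ = (6.3/7.8)P₀ = 0.8077P₀
State 1: P₂ = (λ₀λ₁)/(μ₁μ₂)P₀ = (6.3×1.5)/(7.8×9.0)P₀ = 0.1346P₀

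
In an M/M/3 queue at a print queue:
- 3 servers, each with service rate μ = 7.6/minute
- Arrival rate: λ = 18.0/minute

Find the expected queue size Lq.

Traffic intensity: ρ = λ/(cμ) = 18.0/(3×7.6) = 0.7895
Since ρ = 0.7895 < 1, system is stable.
Offered load a = λ/μ = cρ = 18.0/7.6 = 2.3684
P₀ = [ Σₙ₌₀^2 aⁿ/n! + a^3/(3!(1-ρ)) ]⁻¹
Σ = a^0/0! + a^1/1! + a^2/2! = 1.0000 + 2.3684 + 2.8047 = 6.1731
a^3/(3!(1-ρ)) = 13.2855/(6 × 0.210526) = 10.5177
P₀ = 1/(6.1731 + 10.5177) = 0.05991
Lq = P₀·a^3·ρ / (3!(1-ρ)²) = 0.05991 × 13.2855 × 0.7895 / (6 × 0.04432) = 2.3631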